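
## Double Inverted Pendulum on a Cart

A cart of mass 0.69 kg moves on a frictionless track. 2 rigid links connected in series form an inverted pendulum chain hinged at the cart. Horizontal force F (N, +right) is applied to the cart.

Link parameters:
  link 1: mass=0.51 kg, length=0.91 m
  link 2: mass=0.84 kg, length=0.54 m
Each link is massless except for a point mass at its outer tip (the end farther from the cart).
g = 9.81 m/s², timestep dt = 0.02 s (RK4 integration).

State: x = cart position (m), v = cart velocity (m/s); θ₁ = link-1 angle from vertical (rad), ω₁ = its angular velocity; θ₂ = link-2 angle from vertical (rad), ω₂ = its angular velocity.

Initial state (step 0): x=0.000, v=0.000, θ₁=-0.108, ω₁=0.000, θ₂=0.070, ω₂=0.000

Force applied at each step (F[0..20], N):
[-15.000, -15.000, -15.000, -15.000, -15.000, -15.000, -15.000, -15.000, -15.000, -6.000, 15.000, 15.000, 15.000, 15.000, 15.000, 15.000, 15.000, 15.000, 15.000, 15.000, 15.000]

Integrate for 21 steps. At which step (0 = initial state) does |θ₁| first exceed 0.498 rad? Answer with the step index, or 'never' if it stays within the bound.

Answer: 14

Derivation:
apply F[0]=-15.000 → step 1: x=-0.004, v=-0.388, θ₁=-0.105, ω₁=0.330, θ₂=0.072, ω₂=0.194
apply F[1]=-15.000 → step 2: x=-0.016, v=-0.780, θ₁=-0.095, ω₁=0.670, θ₂=0.078, ω₂=0.380
apply F[2]=-15.000 → step 3: x=-0.035, v=-1.180, θ₁=-0.078, ω₁=1.027, θ₂=0.087, ω₂=0.550
apply F[3]=-15.000 → step 4: x=-0.063, v=-1.590, θ₁=-0.053, ω₁=1.411, θ₂=0.100, ω₂=0.694
apply F[4]=-15.000 → step 5: x=-0.099, v=-2.014, θ₁=-0.021, ω₁=1.828, θ₂=0.115, ω₂=0.804
apply F[5]=-15.000 → step 6: x=-0.143, v=-2.448, θ₁=0.020, ω₁=2.280, θ₂=0.131, ω₂=0.873
apply F[6]=-15.000 → step 7: x=-0.197, v=-2.887, θ₁=0.070, ω₁=2.762, θ₂=0.149, ω₂=0.900
apply F[7]=-15.000 → step 8: x=-0.259, v=-3.317, θ₁=0.130, ω₁=3.256, θ₂=0.167, ω₂=0.896
apply F[8]=-15.000 → step 9: x=-0.329, v=-3.719, θ₁=0.200, ω₁=3.729, θ₂=0.185, ω₂=0.892
apply F[9]=-6.000 → step 10: x=-0.405, v=-3.842, θ₁=0.277, ω₁=3.902, θ₂=0.203, ω₂=0.916
apply F[10]=+15.000 → step 11: x=-0.478, v=-3.440, θ₁=0.351, ω₁=3.557, θ₂=0.221, ω₂=0.889
apply F[11]=+15.000 → step 12: x=-0.543, v=-3.076, θ₁=0.420, ω₁=3.295, θ₂=0.238, ω₂=0.815
apply F[12]=+15.000 → step 13: x=-0.601, v=-2.746, θ₁=0.483, ω₁=3.106, θ₂=0.253, ω₂=0.692
apply F[13]=+15.000 → step 14: x=-0.653, v=-2.442, θ₁=0.544, ω₁=2.980, θ₂=0.266, ω₂=0.524
apply F[14]=+15.000 → step 15: x=-0.699, v=-2.156, θ₁=0.603, ω₁=2.906, θ₂=0.274, ω₂=0.318
apply F[15]=+15.000 → step 16: x=-0.739, v=-1.883, θ₁=0.661, ω₁=2.873, θ₂=0.278, ω₂=0.080
apply F[16]=+15.000 → step 17: x=-0.774, v=-1.617, θ₁=0.718, ω₁=2.874, θ₂=0.277, ω₂=-0.185
apply F[17]=+15.000 → step 18: x=-0.804, v=-1.352, θ₁=0.776, ω₁=2.900, θ₂=0.271, ω₂=-0.470
apply F[18]=+15.000 → step 19: x=-0.828, v=-1.085, θ₁=0.834, ω₁=2.946, θ₂=0.258, ω₂=-0.770
apply F[19]=+15.000 → step 20: x=-0.847, v=-0.812, θ₁=0.894, ω₁=3.004, θ₂=0.240, ω₂=-1.078
apply F[20]=+15.000 → step 21: x=-0.861, v=-0.532, θ₁=0.955, ω₁=3.072, θ₂=0.215, ω₂=-1.389
|θ₁| = 0.544 > 0.498 first at step 14.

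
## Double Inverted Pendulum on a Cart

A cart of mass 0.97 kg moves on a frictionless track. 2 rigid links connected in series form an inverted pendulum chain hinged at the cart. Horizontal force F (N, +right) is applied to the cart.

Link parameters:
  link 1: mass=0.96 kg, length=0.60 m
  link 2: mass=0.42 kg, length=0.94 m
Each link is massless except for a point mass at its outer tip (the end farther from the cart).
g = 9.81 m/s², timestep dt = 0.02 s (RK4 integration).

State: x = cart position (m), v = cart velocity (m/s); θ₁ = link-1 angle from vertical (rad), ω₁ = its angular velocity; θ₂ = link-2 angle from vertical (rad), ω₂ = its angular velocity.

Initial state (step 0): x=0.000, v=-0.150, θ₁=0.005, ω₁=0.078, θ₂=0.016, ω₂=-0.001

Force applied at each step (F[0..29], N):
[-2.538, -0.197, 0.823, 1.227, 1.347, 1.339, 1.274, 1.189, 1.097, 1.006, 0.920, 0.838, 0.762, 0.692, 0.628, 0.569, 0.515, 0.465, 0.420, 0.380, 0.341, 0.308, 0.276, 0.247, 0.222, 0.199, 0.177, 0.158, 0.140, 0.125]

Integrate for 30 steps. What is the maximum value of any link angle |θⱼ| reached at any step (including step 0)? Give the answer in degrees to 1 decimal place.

Answer: 1.4°

Derivation:
apply F[0]=-2.538 → step 1: x=-0.004, v=-0.204, θ₁=0.007, ω₁=0.169, θ₂=0.016, ω₂=0.002
apply F[1]=-0.197 → step 2: x=-0.008, v=-0.211, θ₁=0.011, ω₁=0.182, θ₂=0.016, ω₂=0.004
apply F[2]=+0.823 → step 3: x=-0.012, v=-0.197, θ₁=0.014, ω₁=0.163, θ₂=0.016, ω₂=0.005
apply F[3]=+1.227 → step 4: x=-0.015, v=-0.176, θ₁=0.017, ω₁=0.133, θ₂=0.016, ω₂=0.005
apply F[4]=+1.347 → step 5: x=-0.019, v=-0.154, θ₁=0.020, ω₁=0.102, θ₂=0.016, ω₂=0.004
apply F[5]=+1.339 → step 6: x=-0.022, v=-0.132, θ₁=0.021, ω₁=0.073, θ₂=0.016, ω₂=0.003
apply F[6]=+1.274 → step 7: x=-0.024, v=-0.112, θ₁=0.023, ω₁=0.048, θ₂=0.016, ω₂=0.001
apply F[7]=+1.189 → step 8: x=-0.026, v=-0.094, θ₁=0.023, ω₁=0.026, θ₂=0.016, ω₂=-0.000
apply F[8]=+1.097 → step 9: x=-0.028, v=-0.078, θ₁=0.024, ω₁=0.008, θ₂=0.016, ω₂=-0.003
apply F[9]=+1.006 → step 10: x=-0.029, v=-0.064, θ₁=0.024, ω₁=-0.007, θ₂=0.016, ω₂=-0.005
apply F[10]=+0.920 → step 11: x=-0.030, v=-0.051, θ₁=0.024, ω₁=-0.018, θ₂=0.016, ω₂=-0.007
apply F[11]=+0.838 → step 12: x=-0.031, v=-0.041, θ₁=0.023, ω₁=-0.028, θ₂=0.016, ω₂=-0.009
apply F[12]=+0.762 → step 13: x=-0.032, v=-0.031, θ₁=0.022, ω₁=-0.035, θ₂=0.016, ω₂=-0.011
apply F[13]=+0.692 → step 14: x=-0.033, v=-0.023, θ₁=0.022, ω₁=-0.040, θ₂=0.016, ω₂=-0.013
apply F[14]=+0.628 → step 15: x=-0.033, v=-0.016, θ₁=0.021, ω₁=-0.044, θ₂=0.015, ω₂=-0.015
apply F[15]=+0.569 → step 16: x=-0.033, v=-0.010, θ₁=0.020, ω₁=-0.047, θ₂=0.015, ω₂=-0.016
apply F[16]=+0.515 → step 17: x=-0.033, v=-0.005, θ₁=0.019, ω₁=-0.048, θ₂=0.015, ω₂=-0.018
apply F[17]=+0.465 → step 18: x=-0.033, v=-0.000, θ₁=0.018, ω₁=-0.049, θ₂=0.014, ω₂=-0.019
apply F[18]=+0.420 → step 19: x=-0.033, v=0.003, θ₁=0.017, ω₁=-0.049, θ₂=0.014, ω₂=-0.020
apply F[19]=+0.380 → step 20: x=-0.033, v=0.007, θ₁=0.016, ω₁=-0.049, θ₂=0.014, ω₂=-0.021
apply F[20]=+0.341 → step 21: x=-0.033, v=0.009, θ₁=0.015, ω₁=-0.048, θ₂=0.013, ω₂=-0.021
apply F[21]=+0.308 → step 22: x=-0.033, v=0.012, θ₁=0.014, ω₁=-0.047, θ₂=0.013, ω₂=-0.022
apply F[22]=+0.276 → step 23: x=-0.033, v=0.013, θ₁=0.013, ω₁=-0.045, θ₂=0.012, ω₂=-0.022
apply F[23]=+0.247 → step 24: x=-0.032, v=0.015, θ₁=0.012, ω₁=-0.043, θ₂=0.012, ω₂=-0.022
apply F[24]=+0.222 → step 25: x=-0.032, v=0.016, θ₁=0.011, ω₁=-0.042, θ₂=0.011, ω₂=-0.023
apply F[25]=+0.199 → step 26: x=-0.032, v=0.017, θ₁=0.011, ω₁=-0.040, θ₂=0.011, ω₂=-0.023
apply F[26]=+0.177 → step 27: x=-0.031, v=0.018, θ₁=0.010, ω₁=-0.038, θ₂=0.010, ω₂=-0.022
apply F[27]=+0.158 → step 28: x=-0.031, v=0.019, θ₁=0.009, ω₁=-0.036, θ₂=0.010, ω₂=-0.022
apply F[28]=+0.140 → step 29: x=-0.031, v=0.019, θ₁=0.008, ω₁=-0.034, θ₂=0.010, ω₂=-0.022
apply F[29]=+0.125 → step 30: x=-0.030, v=0.019, θ₁=0.008, ω₁=-0.032, θ₂=0.009, ω₂=-0.022
Max |angle| over trajectory = 0.024 rad = 1.4°.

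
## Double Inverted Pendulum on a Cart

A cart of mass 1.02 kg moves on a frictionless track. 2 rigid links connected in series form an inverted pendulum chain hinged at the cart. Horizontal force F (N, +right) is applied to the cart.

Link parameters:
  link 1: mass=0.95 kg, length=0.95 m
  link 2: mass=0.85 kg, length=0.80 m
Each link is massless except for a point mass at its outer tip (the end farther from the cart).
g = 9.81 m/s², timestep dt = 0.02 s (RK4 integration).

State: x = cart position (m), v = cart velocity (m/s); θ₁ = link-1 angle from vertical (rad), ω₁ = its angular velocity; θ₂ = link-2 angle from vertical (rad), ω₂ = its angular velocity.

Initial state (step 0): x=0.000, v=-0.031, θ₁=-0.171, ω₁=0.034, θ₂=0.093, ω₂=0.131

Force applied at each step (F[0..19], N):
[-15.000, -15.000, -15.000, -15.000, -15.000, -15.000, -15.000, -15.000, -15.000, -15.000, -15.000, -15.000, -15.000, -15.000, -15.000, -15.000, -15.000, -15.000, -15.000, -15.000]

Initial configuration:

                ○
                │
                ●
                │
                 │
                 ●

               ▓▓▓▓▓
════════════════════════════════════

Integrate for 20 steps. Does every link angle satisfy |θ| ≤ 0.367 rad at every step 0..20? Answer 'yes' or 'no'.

Answer: no

Derivation:
apply F[0]=-15.000 → step 1: x=-0.003, v=-0.260, θ₁=-0.169, ω₁=0.185, θ₂=0.097, ω₂=0.266
apply F[1]=-15.000 → step 2: x=-0.010, v=-0.491, θ₁=-0.164, ω₁=0.339, θ₂=0.104, ω₂=0.401
apply F[2]=-15.000 → step 3: x=-0.023, v=-0.725, θ₁=-0.155, ω₁=0.499, θ₂=0.113, ω₂=0.534
apply F[3]=-15.000 → step 4: x=-0.039, v=-0.965, θ₁=-0.144, ω₁=0.668, θ₂=0.125, ω₂=0.665
apply F[4]=-15.000 → step 5: x=-0.061, v=-1.211, θ₁=-0.128, ω₁=0.849, θ₂=0.140, ω₂=0.791
apply F[5]=-15.000 → step 6: x=-0.088, v=-1.465, θ₁=-0.109, ω₁=1.046, θ₂=0.157, ω₂=0.910
apply F[6]=-15.000 → step 7: x=-0.120, v=-1.728, θ₁=-0.086, ω₁=1.261, θ₂=0.176, ω₂=1.020
apply F[7]=-15.000 → step 8: x=-0.157, v=-2.001, θ₁=-0.059, ω₁=1.498, θ₂=0.197, ω₂=1.118
apply F[8]=-15.000 → step 9: x=-0.200, v=-2.285, θ₁=-0.026, ω₁=1.757, θ₂=0.221, ω₂=1.201
apply F[9]=-15.000 → step 10: x=-0.249, v=-2.577, θ₁=0.012, ω₁=2.042, θ₂=0.245, ω₂=1.265
apply F[10]=-15.000 → step 11: x=-0.303, v=-2.875, θ₁=0.055, ω₁=2.349, θ₂=0.271, ω₂=1.307
apply F[11]=-15.000 → step 12: x=-0.364, v=-3.175, θ₁=0.106, ω₁=2.675, θ₂=0.297, ω₂=1.325
apply F[12]=-15.000 → step 13: x=-0.430, v=-3.466, θ₁=0.163, ω₁=3.011, θ₂=0.324, ω₂=1.321
apply F[13]=-15.000 → step 14: x=-0.502, v=-3.738, θ₁=0.226, ω₁=3.342, θ₂=0.350, ω₂=1.300
apply F[14]=-15.000 → step 15: x=-0.579, v=-3.978, θ₁=0.296, ω₁=3.652, θ₂=0.376, ω₂=1.272
apply F[15]=-15.000 → step 16: x=-0.661, v=-4.177, θ₁=0.372, ω₁=3.926, θ₂=0.401, ω₂=1.251
apply F[16]=-15.000 → step 17: x=-0.746, v=-4.328, θ₁=0.453, ω₁=4.154, θ₂=0.426, ω₂=1.251
apply F[17]=-15.000 → step 18: x=-0.834, v=-4.429, θ₁=0.538, ω₁=4.334, θ₂=0.451, ω₂=1.282
apply F[18]=-15.000 → step 19: x=-0.923, v=-4.486, θ₁=0.626, ω₁=4.468, θ₂=0.477, ω₂=1.350
apply F[19]=-15.000 → step 20: x=-1.013, v=-4.503, θ₁=0.716, ω₁=4.567, θ₂=0.505, ω₂=1.456
Max |angle| over trajectory = 0.716 rad; bound = 0.367 → exceeded.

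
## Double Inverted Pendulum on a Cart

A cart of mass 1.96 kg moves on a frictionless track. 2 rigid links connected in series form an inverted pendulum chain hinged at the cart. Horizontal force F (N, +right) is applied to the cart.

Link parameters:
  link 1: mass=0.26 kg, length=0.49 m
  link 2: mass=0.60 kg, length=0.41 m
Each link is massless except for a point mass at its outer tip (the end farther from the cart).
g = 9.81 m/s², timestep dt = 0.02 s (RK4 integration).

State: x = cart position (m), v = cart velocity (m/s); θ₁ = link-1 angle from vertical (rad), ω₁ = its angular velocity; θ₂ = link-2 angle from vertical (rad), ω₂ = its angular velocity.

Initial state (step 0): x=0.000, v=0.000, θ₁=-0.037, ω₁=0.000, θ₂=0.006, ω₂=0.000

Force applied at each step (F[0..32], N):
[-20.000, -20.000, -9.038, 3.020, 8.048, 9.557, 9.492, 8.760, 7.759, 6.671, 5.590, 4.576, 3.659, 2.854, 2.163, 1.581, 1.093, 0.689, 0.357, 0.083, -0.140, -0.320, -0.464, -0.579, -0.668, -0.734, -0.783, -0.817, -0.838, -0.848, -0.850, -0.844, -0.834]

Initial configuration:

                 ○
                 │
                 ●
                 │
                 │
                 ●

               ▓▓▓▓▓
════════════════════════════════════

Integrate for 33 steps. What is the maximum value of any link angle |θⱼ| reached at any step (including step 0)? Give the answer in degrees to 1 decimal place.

Answer: 3.0°

Derivation:
apply F[0]=-20.000 → step 1: x=-0.002, v=-0.201, θ₁=-0.033, ω₁=0.355, θ₂=0.007, ω₂=0.069
apply F[1]=-20.000 → step 2: x=-0.008, v=-0.402, θ₁=-0.023, ω₁=0.721, θ₂=0.009, ω₂=0.127
apply F[2]=-9.038 → step 3: x=-0.017, v=-0.493, θ₁=-0.007, ω₁=0.878, θ₂=0.012, ω₂=0.165
apply F[3]=+3.020 → step 4: x=-0.027, v=-0.463, θ₁=0.010, ω₁=0.806, θ₂=0.015, ω₂=0.183
apply F[4]=+8.048 → step 5: x=-0.035, v=-0.382, θ₁=0.025, ω₁=0.649, θ₂=0.019, ω₂=0.182
apply F[5]=+9.557 → step 6: x=-0.042, v=-0.287, θ₁=0.036, ω₁=0.477, θ₂=0.022, ω₂=0.166
apply F[6]=+9.492 → step 7: x=-0.047, v=-0.194, θ₁=0.044, ω₁=0.318, θ₂=0.025, ω₂=0.140
apply F[7]=+8.760 → step 8: x=-0.050, v=-0.109, θ₁=0.049, ω₁=0.181, θ₂=0.028, ω₂=0.109
apply F[8]=+7.759 → step 9: x=-0.051, v=-0.034, θ₁=0.051, ω₁=0.068, θ₂=0.030, ω₂=0.074
apply F[9]=+6.671 → step 10: x=-0.051, v=0.030, θ₁=0.052, ω₁=-0.021, θ₂=0.031, ω₂=0.040
apply F[10]=+5.590 → step 11: x=-0.050, v=0.082, θ₁=0.051, ω₁=-0.088, θ₂=0.031, ω₂=0.008
apply F[11]=+4.576 → step 12: x=-0.048, v=0.125, θ₁=0.048, ω₁=-0.138, θ₂=0.031, ω₂=-0.021
apply F[12]=+3.659 → step 13: x=-0.045, v=0.158, θ₁=0.045, ω₁=-0.172, θ₂=0.031, ω₂=-0.046
apply F[13]=+2.854 → step 14: x=-0.042, v=0.183, θ₁=0.042, ω₁=-0.194, θ₂=0.029, ω₂=-0.068
apply F[14]=+2.163 → step 15: x=-0.038, v=0.202, θ₁=0.038, ω₁=-0.206, θ₂=0.028, ω₂=-0.085
apply F[15]=+1.581 → step 16: x=-0.034, v=0.215, θ₁=0.033, ω₁=-0.211, θ₂=0.026, ω₂=-0.098
apply F[16]=+1.093 → step 17: x=-0.029, v=0.224, θ₁=0.029, ω₁=-0.210, θ₂=0.024, ω₂=-0.108
apply F[17]=+0.689 → step 18: x=-0.025, v=0.228, θ₁=0.025, ω₁=-0.204, θ₂=0.022, ω₂=-0.115
apply F[18]=+0.357 → step 19: x=-0.020, v=0.230, θ₁=0.021, ω₁=-0.196, θ₂=0.019, ω₂=-0.119
apply F[19]=+0.083 → step 20: x=-0.015, v=0.229, θ₁=0.017, ω₁=-0.186, θ₂=0.017, ω₂=-0.121
apply F[20]=-0.140 → step 21: x=-0.011, v=0.226, θ₁=0.014, ω₁=-0.174, θ₂=0.015, ω₂=-0.120
apply F[21]=-0.320 → step 22: x=-0.006, v=0.222, θ₁=0.010, ω₁=-0.162, θ₂=0.012, ω₂=-0.118
apply F[22]=-0.464 → step 23: x=-0.002, v=0.217, θ₁=0.007, ω₁=-0.149, θ₂=0.010, ω₂=-0.115
apply F[23]=-0.579 → step 24: x=0.002, v=0.210, θ₁=0.004, ω₁=-0.137, θ₂=0.008, ω₂=-0.110
apply F[24]=-0.668 → step 25: x=0.006, v=0.203, θ₁=0.002, ω₁=-0.124, θ₂=0.005, ω₂=-0.105
apply F[25]=-0.734 → step 26: x=0.010, v=0.196, θ₁=-0.001, ω₁=-0.112, θ₂=0.003, ω₂=-0.099
apply F[26]=-0.783 → step 27: x=0.014, v=0.188, θ₁=-0.003, ω₁=-0.100, θ₂=0.001, ω₂=-0.093
apply F[27]=-0.817 → step 28: x=0.018, v=0.180, θ₁=-0.005, ω₁=-0.089, θ₂=-0.000, ω₂=-0.086
apply F[28]=-0.838 → step 29: x=0.021, v=0.172, θ₁=-0.006, ω₁=-0.079, θ₂=-0.002, ω₂=-0.079
apply F[29]=-0.848 → step 30: x=0.025, v=0.164, θ₁=-0.008, ω₁=-0.069, θ₂=-0.003, ω₂=-0.072
apply F[30]=-0.850 → step 31: x=0.028, v=0.156, θ₁=-0.009, ω₁=-0.060, θ₂=-0.005, ω₂=-0.066
apply F[31]=-0.844 → step 32: x=0.031, v=0.148, θ₁=-0.010, ω₁=-0.052, θ₂=-0.006, ω₂=-0.059
apply F[32]=-0.834 → step 33: x=0.034, v=0.140, θ₁=-0.011, ω₁=-0.044, θ₂=-0.007, ω₂=-0.053
Max |angle| over trajectory = 0.052 rad = 3.0°.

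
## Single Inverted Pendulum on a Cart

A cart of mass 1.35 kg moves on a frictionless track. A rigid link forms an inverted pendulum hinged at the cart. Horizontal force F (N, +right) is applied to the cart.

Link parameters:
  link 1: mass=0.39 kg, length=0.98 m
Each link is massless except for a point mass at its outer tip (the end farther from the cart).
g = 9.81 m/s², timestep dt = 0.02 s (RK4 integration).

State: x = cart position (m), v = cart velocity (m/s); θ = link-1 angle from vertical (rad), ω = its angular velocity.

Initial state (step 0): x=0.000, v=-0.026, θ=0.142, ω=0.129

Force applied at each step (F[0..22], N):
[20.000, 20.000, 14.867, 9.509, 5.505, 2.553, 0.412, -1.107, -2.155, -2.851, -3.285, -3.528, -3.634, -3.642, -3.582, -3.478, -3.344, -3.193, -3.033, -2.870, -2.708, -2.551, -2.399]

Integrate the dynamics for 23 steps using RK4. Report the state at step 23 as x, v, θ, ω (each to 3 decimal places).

apply F[0]=+20.000 → step 1: x=0.002, v=0.261, θ=0.142, ω=-0.132
apply F[1]=+20.000 → step 2: x=0.010, v=0.548, θ=0.137, ω=-0.394
apply F[2]=+14.867 → step 3: x=0.023, v=0.760, θ=0.127, ω=-0.582
apply F[3]=+9.509 → step 4: x=0.040, v=0.893, θ=0.114, ω=-0.694
apply F[4]=+5.505 → step 5: x=0.059, v=0.969, θ=0.100, ω=-0.749
apply F[5]=+2.553 → step 6: x=0.078, v=1.002, θ=0.085, ω=-0.764
apply F[6]=+0.412 → step 7: x=0.098, v=1.004, θ=0.070, ω=-0.750
apply F[7]=-1.107 → step 8: x=0.118, v=0.984, θ=0.055, ω=-0.718
apply F[8]=-2.155 → step 9: x=0.138, v=0.950, θ=0.041, ω=-0.673
apply F[9]=-2.851 → step 10: x=0.156, v=0.906, θ=0.028, ω=-0.621
apply F[10]=-3.285 → step 11: x=0.174, v=0.856, θ=0.016, ω=-0.566
apply F[11]=-3.528 → step 12: x=0.190, v=0.803, θ=0.005, ω=-0.510
apply F[12]=-3.634 → step 13: x=0.206, v=0.749, θ=-0.004, ω=-0.455
apply F[13]=-3.642 → step 14: x=0.220, v=0.695, θ=-0.013, ω=-0.402
apply F[14]=-3.582 → step 15: x=0.234, v=0.643, θ=-0.020, ω=-0.352
apply F[15]=-3.478 → step 16: x=0.246, v=0.593, θ=-0.027, ω=-0.306
apply F[16]=-3.344 → step 17: x=0.257, v=0.545, θ=-0.033, ω=-0.263
apply F[17]=-3.193 → step 18: x=0.268, v=0.500, θ=-0.038, ω=-0.224
apply F[18]=-3.033 → step 19: x=0.277, v=0.457, θ=-0.042, ω=-0.188
apply F[19]=-2.870 → step 20: x=0.286, v=0.417, θ=-0.045, ω=-0.156
apply F[20]=-2.708 → step 21: x=0.294, v=0.380, θ=-0.048, ω=-0.127
apply F[21]=-2.551 → step 22: x=0.301, v=0.345, θ=-0.050, ω=-0.102
apply F[22]=-2.399 → step 23: x=0.308, v=0.312, θ=-0.052, ω=-0.079

Answer: x=0.308, v=0.312, θ=-0.052, ω=-0.079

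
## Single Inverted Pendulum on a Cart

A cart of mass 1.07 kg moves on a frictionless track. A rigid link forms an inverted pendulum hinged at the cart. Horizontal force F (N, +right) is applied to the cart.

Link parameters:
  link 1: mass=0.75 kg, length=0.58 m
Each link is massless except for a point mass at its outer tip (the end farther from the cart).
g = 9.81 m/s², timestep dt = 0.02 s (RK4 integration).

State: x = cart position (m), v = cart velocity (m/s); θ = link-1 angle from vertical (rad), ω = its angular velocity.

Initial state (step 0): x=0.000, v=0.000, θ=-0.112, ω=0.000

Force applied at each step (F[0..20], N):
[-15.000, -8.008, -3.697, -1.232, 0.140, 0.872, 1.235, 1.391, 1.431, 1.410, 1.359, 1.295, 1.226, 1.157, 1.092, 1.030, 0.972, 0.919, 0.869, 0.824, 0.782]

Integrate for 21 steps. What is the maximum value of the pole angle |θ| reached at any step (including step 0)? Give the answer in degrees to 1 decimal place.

Answer: 6.4°

Derivation:
apply F[0]=-15.000 → step 1: x=-0.003, v=-0.263, θ=-0.108, ω=0.413
apply F[1]=-8.008 → step 2: x=-0.009, v=-0.398, θ=-0.098, ω=0.610
apply F[2]=-3.697 → step 3: x=-0.018, v=-0.454, θ=-0.085, ω=0.676
apply F[3]=-1.232 → step 4: x=-0.027, v=-0.467, θ=-0.071, ω=0.671
apply F[4]=+0.140 → step 5: x=-0.036, v=-0.456, θ=-0.058, ω=0.630
apply F[5]=+0.872 → step 6: x=-0.045, v=-0.433, θ=-0.046, ω=0.572
apply F[6]=+1.235 → step 7: x=-0.053, v=-0.404, θ=-0.036, ω=0.509
apply F[7]=+1.391 → step 8: x=-0.061, v=-0.374, θ=-0.026, ω=0.447
apply F[8]=+1.431 → step 9: x=-0.068, v=-0.344, θ=-0.018, ω=0.389
apply F[9]=+1.410 → step 10: x=-0.075, v=-0.316, θ=-0.010, ω=0.335
apply F[10]=+1.359 → step 11: x=-0.081, v=-0.290, θ=-0.004, ω=0.287
apply F[11]=+1.295 → step 12: x=-0.087, v=-0.265, θ=0.001, ω=0.245
apply F[12]=+1.226 → step 13: x=-0.092, v=-0.243, θ=0.006, ω=0.207
apply F[13]=+1.157 → step 14: x=-0.096, v=-0.222, θ=0.010, ω=0.174
apply F[14]=+1.092 → step 15: x=-0.101, v=-0.203, θ=0.013, ω=0.146
apply F[15]=+1.030 → step 16: x=-0.104, v=-0.186, θ=0.015, ω=0.121
apply F[16]=+0.972 → step 17: x=-0.108, v=-0.170, θ=0.018, ω=0.099
apply F[17]=+0.919 → step 18: x=-0.111, v=-0.155, θ=0.019, ω=0.080
apply F[18]=+0.869 → step 19: x=-0.114, v=-0.142, θ=0.021, ω=0.063
apply F[19]=+0.824 → step 20: x=-0.117, v=-0.129, θ=0.022, ω=0.049
apply F[20]=+0.782 → step 21: x=-0.119, v=-0.118, θ=0.023, ω=0.037
Max |angle| over trajectory = 0.112 rad = 6.4°.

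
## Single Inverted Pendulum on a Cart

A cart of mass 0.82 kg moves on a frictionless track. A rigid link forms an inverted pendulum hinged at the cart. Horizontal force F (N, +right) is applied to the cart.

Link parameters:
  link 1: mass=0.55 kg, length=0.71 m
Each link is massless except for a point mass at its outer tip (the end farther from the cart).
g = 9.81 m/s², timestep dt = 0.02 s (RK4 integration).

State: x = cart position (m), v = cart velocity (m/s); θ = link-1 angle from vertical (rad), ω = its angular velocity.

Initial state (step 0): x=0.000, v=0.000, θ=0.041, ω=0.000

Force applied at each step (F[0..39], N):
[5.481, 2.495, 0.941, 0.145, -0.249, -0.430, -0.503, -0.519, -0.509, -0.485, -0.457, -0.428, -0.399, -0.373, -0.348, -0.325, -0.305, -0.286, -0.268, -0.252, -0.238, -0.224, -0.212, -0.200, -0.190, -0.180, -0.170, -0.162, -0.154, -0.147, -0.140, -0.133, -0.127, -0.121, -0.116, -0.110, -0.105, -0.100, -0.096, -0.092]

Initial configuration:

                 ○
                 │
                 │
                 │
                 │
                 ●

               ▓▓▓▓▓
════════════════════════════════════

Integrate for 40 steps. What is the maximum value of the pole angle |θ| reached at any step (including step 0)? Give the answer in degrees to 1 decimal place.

apply F[0]=+5.481 → step 1: x=0.001, v=0.128, θ=0.039, ω=-0.169
apply F[1]=+2.495 → step 2: x=0.004, v=0.184, θ=0.035, ω=-0.238
apply F[2]=+0.941 → step 3: x=0.008, v=0.203, θ=0.030, ω=-0.255
apply F[3]=+0.145 → step 4: x=0.012, v=0.203, θ=0.025, ω=-0.247
apply F[4]=-0.249 → step 5: x=0.016, v=0.194, θ=0.021, ω=-0.228
apply F[5]=-0.430 → step 6: x=0.020, v=0.181, θ=0.016, ω=-0.205
apply F[6]=-0.503 → step 7: x=0.024, v=0.167, θ=0.012, ω=-0.181
apply F[7]=-0.519 → step 8: x=0.027, v=0.153, θ=0.009, ω=-0.158
apply F[8]=-0.509 → step 9: x=0.030, v=0.139, θ=0.006, ω=-0.137
apply F[9]=-0.485 → step 10: x=0.032, v=0.127, θ=0.004, ω=-0.118
apply F[10]=-0.457 → step 11: x=0.035, v=0.115, θ=0.001, ω=-0.101
apply F[11]=-0.428 → step 12: x=0.037, v=0.105, θ=-0.001, ω=-0.087
apply F[12]=-0.399 → step 13: x=0.039, v=0.095, θ=-0.002, ω=-0.074
apply F[13]=-0.373 → step 14: x=0.041, v=0.086, θ=-0.004, ω=-0.062
apply F[14]=-0.348 → step 15: x=0.042, v=0.079, θ=-0.005, ω=-0.052
apply F[15]=-0.325 → step 16: x=0.044, v=0.071, θ=-0.006, ω=-0.043
apply F[16]=-0.305 → step 17: x=0.045, v=0.065, θ=-0.006, ω=-0.036
apply F[17]=-0.286 → step 18: x=0.046, v=0.059, θ=-0.007, ω=-0.029
apply F[18]=-0.268 → step 19: x=0.048, v=0.053, θ=-0.008, ω=-0.023
apply F[19]=-0.252 → step 20: x=0.049, v=0.048, θ=-0.008, ω=-0.018
apply F[20]=-0.238 → step 21: x=0.049, v=0.043, θ=-0.008, ω=-0.013
apply F[21]=-0.224 → step 22: x=0.050, v=0.039, θ=-0.009, ω=-0.010
apply F[22]=-0.212 → step 23: x=0.051, v=0.035, θ=-0.009, ω=-0.006
apply F[23]=-0.200 → step 24: x=0.052, v=0.031, θ=-0.009, ω=-0.004
apply F[24]=-0.190 → step 25: x=0.052, v=0.027, θ=-0.009, ω=-0.001
apply F[25]=-0.180 → step 26: x=0.053, v=0.024, θ=-0.009, ω=0.001
apply F[26]=-0.170 → step 27: x=0.053, v=0.021, θ=-0.009, ω=0.003
apply F[27]=-0.162 → step 28: x=0.054, v=0.018, θ=-0.009, ω=0.004
apply F[28]=-0.154 → step 29: x=0.054, v=0.016, θ=-0.009, ω=0.006
apply F[29]=-0.147 → step 30: x=0.054, v=0.013, θ=-0.008, ω=0.007
apply F[30]=-0.140 → step 31: x=0.055, v=0.011, θ=-0.008, ω=0.008
apply F[31]=-0.133 → step 32: x=0.055, v=0.009, θ=-0.008, ω=0.008
apply F[32]=-0.127 → step 33: x=0.055, v=0.007, θ=-0.008, ω=0.009
apply F[33]=-0.121 → step 34: x=0.055, v=0.005, θ=-0.008, ω=0.009
apply F[34]=-0.116 → step 35: x=0.055, v=0.003, θ=-0.008, ω=0.010
apply F[35]=-0.110 → step 36: x=0.055, v=0.002, θ=-0.007, ω=0.010
apply F[36]=-0.105 → step 37: x=0.055, v=-0.000, θ=-0.007, ω=0.010
apply F[37]=-0.100 → step 38: x=0.055, v=-0.002, θ=-0.007, ω=0.011
apply F[38]=-0.096 → step 39: x=0.055, v=-0.003, θ=-0.007, ω=0.011
apply F[39]=-0.092 → step 40: x=0.055, v=-0.004, θ=-0.007, ω=0.011
Max |angle| over trajectory = 0.041 rad = 2.3°.

Answer: 2.3°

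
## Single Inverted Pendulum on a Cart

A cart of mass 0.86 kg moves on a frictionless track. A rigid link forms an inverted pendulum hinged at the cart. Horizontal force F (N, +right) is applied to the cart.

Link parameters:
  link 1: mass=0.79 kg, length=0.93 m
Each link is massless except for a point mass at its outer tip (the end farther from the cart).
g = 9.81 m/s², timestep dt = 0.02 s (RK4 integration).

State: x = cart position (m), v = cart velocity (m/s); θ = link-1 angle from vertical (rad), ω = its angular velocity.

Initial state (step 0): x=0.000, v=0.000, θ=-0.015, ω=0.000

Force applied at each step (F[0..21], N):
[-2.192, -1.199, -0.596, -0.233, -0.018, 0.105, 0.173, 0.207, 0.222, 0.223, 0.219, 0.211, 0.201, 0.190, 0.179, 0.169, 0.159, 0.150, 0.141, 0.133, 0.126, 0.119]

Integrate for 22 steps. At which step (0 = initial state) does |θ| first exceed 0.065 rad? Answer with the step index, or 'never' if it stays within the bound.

Answer: never

Derivation:
apply F[0]=-2.192 → step 1: x=-0.000, v=-0.048, θ=-0.015, ω=0.049
apply F[1]=-1.199 → step 2: x=-0.002, v=-0.074, θ=-0.013, ω=0.073
apply F[2]=-0.596 → step 3: x=-0.003, v=-0.085, θ=-0.012, ω=0.083
apply F[3]=-0.233 → step 4: x=-0.005, v=-0.089, θ=-0.010, ω=0.084
apply F[4]=-0.018 → step 5: x=-0.007, v=-0.087, θ=-0.008, ω=0.081
apply F[5]=+0.105 → step 6: x=-0.009, v=-0.084, θ=-0.007, ω=0.075
apply F[6]=+0.173 → step 7: x=-0.010, v=-0.079, θ=-0.005, ω=0.069
apply F[7]=+0.207 → step 8: x=-0.012, v=-0.073, θ=-0.004, ω=0.061
apply F[8]=+0.222 → step 9: x=-0.013, v=-0.067, θ=-0.003, ω=0.055
apply F[9]=+0.223 → step 10: x=-0.014, v=-0.061, θ=-0.002, ω=0.048
apply F[10]=+0.219 → step 11: x=-0.015, v=-0.056, θ=-0.001, ω=0.042
apply F[11]=+0.211 → step 12: x=-0.017, v=-0.051, θ=-0.000, ω=0.036
apply F[12]=+0.201 → step 13: x=-0.018, v=-0.046, θ=0.000, ω=0.031
apply F[13]=+0.190 → step 14: x=-0.018, v=-0.042, θ=0.001, ω=0.027
apply F[14]=+0.179 → step 15: x=-0.019, v=-0.038, θ=0.002, ω=0.023
apply F[15]=+0.169 → step 16: x=-0.020, v=-0.035, θ=0.002, ω=0.019
apply F[16]=+0.159 → step 17: x=-0.021, v=-0.031, θ=0.002, ω=0.016
apply F[17]=+0.150 → step 18: x=-0.021, v=-0.028, θ=0.003, ω=0.014
apply F[18]=+0.141 → step 19: x=-0.022, v=-0.025, θ=0.003, ω=0.011
apply F[19]=+0.133 → step 20: x=-0.022, v=-0.023, θ=0.003, ω=0.009
apply F[20]=+0.126 → step 21: x=-0.023, v=-0.020, θ=0.003, ω=0.007
apply F[21]=+0.119 → step 22: x=-0.023, v=-0.018, θ=0.003, ω=0.005
max |θ| = 0.015 ≤ 0.065 over all 23 states.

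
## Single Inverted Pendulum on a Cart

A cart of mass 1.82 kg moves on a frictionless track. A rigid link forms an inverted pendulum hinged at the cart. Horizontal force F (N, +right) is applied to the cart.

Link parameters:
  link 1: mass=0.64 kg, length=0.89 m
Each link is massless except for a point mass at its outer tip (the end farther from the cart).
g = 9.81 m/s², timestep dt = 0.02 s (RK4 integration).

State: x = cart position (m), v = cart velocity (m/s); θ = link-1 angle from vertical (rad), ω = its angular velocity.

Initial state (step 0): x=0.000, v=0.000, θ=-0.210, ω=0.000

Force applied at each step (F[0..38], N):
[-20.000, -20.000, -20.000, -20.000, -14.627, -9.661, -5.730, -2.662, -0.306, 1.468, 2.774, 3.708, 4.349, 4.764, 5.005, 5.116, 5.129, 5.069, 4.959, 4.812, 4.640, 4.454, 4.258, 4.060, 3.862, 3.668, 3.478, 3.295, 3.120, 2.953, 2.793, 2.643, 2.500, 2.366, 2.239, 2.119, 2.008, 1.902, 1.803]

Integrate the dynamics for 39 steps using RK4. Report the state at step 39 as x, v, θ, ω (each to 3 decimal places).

Answer: x=-0.436, v=-0.047, θ=0.061, ω=-0.068

Derivation:
apply F[0]=-20.000 → step 1: x=-0.002, v=-0.203, θ=-0.208, ω=0.177
apply F[1]=-20.000 → step 2: x=-0.008, v=-0.406, θ=-0.203, ω=0.355
apply F[2]=-20.000 → step 3: x=-0.018, v=-0.610, θ=-0.194, ω=0.536
apply F[3]=-20.000 → step 4: x=-0.033, v=-0.815, θ=-0.181, ω=0.721
apply F[4]=-14.627 → step 5: x=-0.050, v=-0.963, θ=-0.166, ω=0.847
apply F[5]=-9.661 → step 6: x=-0.070, v=-1.058, θ=-0.148, ω=0.919
apply F[6]=-5.730 → step 7: x=-0.092, v=-1.112, θ=-0.129, ω=0.948
apply F[7]=-2.662 → step 8: x=-0.115, v=-1.134, θ=-0.111, ω=0.946
apply F[8]=-0.306 → step 9: x=-0.137, v=-1.131, θ=-0.092, ω=0.920
apply F[9]=+1.468 → step 10: x=-0.160, v=-1.109, θ=-0.074, ω=0.878
apply F[10]=+2.774 → step 11: x=-0.182, v=-1.075, θ=-0.057, ω=0.825
apply F[11]=+3.708 → step 12: x=-0.203, v=-1.031, θ=-0.041, ω=0.765
apply F[12]=+4.349 → step 13: x=-0.223, v=-0.981, θ=-0.026, ω=0.701
apply F[13]=+4.764 → step 14: x=-0.242, v=-0.927, θ=-0.013, ω=0.637
apply F[14]=+5.005 → step 15: x=-0.260, v=-0.872, θ=-0.001, ω=0.573
apply F[15]=+5.116 → step 16: x=-0.277, v=-0.816, θ=0.010, ω=0.511
apply F[16]=+5.129 → step 17: x=-0.292, v=-0.761, θ=0.020, ω=0.452
apply F[17]=+5.069 → step 18: x=-0.307, v=-0.707, θ=0.028, ω=0.397
apply F[18]=+4.959 → step 19: x=-0.321, v=-0.654, θ=0.035, ω=0.345
apply F[19]=+4.812 → step 20: x=-0.333, v=-0.604, θ=0.042, ω=0.297
apply F[20]=+4.640 → step 21: x=-0.345, v=-0.556, θ=0.047, ω=0.253
apply F[21]=+4.454 → step 22: x=-0.356, v=-0.511, θ=0.052, ω=0.213
apply F[22]=+4.258 → step 23: x=-0.365, v=-0.468, θ=0.056, ω=0.177
apply F[23]=+4.060 → step 24: x=-0.374, v=-0.427, θ=0.059, ω=0.144
apply F[24]=+3.862 → step 25: x=-0.382, v=-0.389, θ=0.062, ω=0.115
apply F[25]=+3.668 → step 26: x=-0.390, v=-0.353, θ=0.064, ω=0.088
apply F[26]=+3.478 → step 27: x=-0.397, v=-0.319, θ=0.065, ω=0.065
apply F[27]=+3.295 → step 28: x=-0.403, v=-0.287, θ=0.066, ω=0.044
apply F[28]=+3.120 → step 29: x=-0.408, v=-0.258, θ=0.067, ω=0.025
apply F[29]=+2.953 → step 30: x=-0.413, v=-0.230, θ=0.067, ω=0.009
apply F[30]=+2.793 → step 31: x=-0.417, v=-0.204, θ=0.067, ω=-0.006
apply F[31]=+2.643 → step 32: x=-0.421, v=-0.180, θ=0.067, ω=-0.018
apply F[32]=+2.500 → step 33: x=-0.424, v=-0.157, θ=0.067, ω=-0.029
apply F[33]=+2.366 → step 34: x=-0.427, v=-0.135, θ=0.066, ω=-0.038
apply F[34]=+2.239 → step 35: x=-0.430, v=-0.115, θ=0.065, ω=-0.046
apply F[35]=+2.119 → step 36: x=-0.432, v=-0.097, θ=0.064, ω=-0.053
apply F[36]=+2.008 → step 37: x=-0.434, v=-0.079, θ=0.063, ω=-0.059
apply F[37]=+1.902 → step 38: x=-0.435, v=-0.062, θ=0.062, ω=-0.064
apply F[38]=+1.803 → step 39: x=-0.436, v=-0.047, θ=0.061, ω=-0.068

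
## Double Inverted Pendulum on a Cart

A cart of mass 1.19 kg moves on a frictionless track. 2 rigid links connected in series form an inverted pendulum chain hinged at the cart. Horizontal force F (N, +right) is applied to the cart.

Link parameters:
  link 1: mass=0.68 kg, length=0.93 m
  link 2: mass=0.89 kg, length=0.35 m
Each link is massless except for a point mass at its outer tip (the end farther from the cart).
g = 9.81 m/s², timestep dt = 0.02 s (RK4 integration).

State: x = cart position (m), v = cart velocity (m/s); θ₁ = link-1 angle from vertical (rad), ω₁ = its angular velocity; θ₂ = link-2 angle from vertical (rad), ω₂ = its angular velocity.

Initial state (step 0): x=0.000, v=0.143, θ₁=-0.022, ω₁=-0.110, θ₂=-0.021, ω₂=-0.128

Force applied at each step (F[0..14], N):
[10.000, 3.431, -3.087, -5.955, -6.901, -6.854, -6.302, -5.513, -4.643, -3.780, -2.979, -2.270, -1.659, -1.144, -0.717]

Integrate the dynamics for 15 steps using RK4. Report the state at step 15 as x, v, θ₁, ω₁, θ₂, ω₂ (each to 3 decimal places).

apply F[0]=+10.000 → step 1: x=0.005, v=0.317, θ₁=-0.026, ω₁=-0.302, θ₂=-0.024, ω₂=-0.126
apply F[1]=+3.431 → step 2: x=0.012, v=0.382, θ₁=-0.033, ω₁=-0.380, θ₂=-0.026, ω₂=-0.120
apply F[2]=-3.087 → step 3: x=0.019, v=0.340, θ₁=-0.040, ω₁=-0.345, θ₂=-0.028, ω₂=-0.108
apply F[3]=-5.955 → step 4: x=0.025, v=0.251, θ₁=-0.046, ω₁=-0.262, θ₂=-0.030, ω₂=-0.090
apply F[4]=-6.901 → step 5: x=0.029, v=0.148, θ₁=-0.051, ω₁=-0.167, θ₂=-0.032, ω₂=-0.067
apply F[5]=-6.854 → step 6: x=0.031, v=0.046, θ₁=-0.053, ω₁=-0.074, θ₂=-0.033, ω₂=-0.041
apply F[6]=-6.302 → step 7: x=0.031, v=-0.045, θ₁=-0.054, ω₁=0.008, θ₂=-0.034, ω₂=-0.015
apply F[7]=-5.513 → step 8: x=0.029, v=-0.124, θ₁=-0.053, ω₁=0.075, θ₂=-0.034, ω₂=0.011
apply F[8]=-4.643 → step 9: x=0.026, v=-0.189, θ₁=-0.051, ω₁=0.128, θ₂=-0.033, ω₂=0.036
apply F[9]=-3.780 → step 10: x=0.022, v=-0.239, θ₁=-0.048, ω₁=0.168, θ₂=-0.032, ω₂=0.057
apply F[10]=-2.979 → step 11: x=0.016, v=-0.277, θ₁=-0.044, ω₁=0.195, θ₂=-0.031, ω₂=0.076
apply F[11]=-2.270 → step 12: x=0.011, v=-0.305, θ₁=-0.040, ω₁=0.212, θ₂=-0.029, ω₂=0.092
apply F[12]=-1.659 → step 13: x=0.004, v=-0.323, θ₁=-0.036, ω₁=0.220, θ₂=-0.027, ω₂=0.105
apply F[13]=-1.144 → step 14: x=-0.002, v=-0.333, θ₁=-0.031, ω₁=0.223, θ₂=-0.025, ω₂=0.114
apply F[14]=-0.717 → step 15: x=-0.009, v=-0.338, θ₁=-0.027, ω₁=0.220, θ₂=-0.023, ω₂=0.121

Answer: x=-0.009, v=-0.338, θ₁=-0.027, ω₁=0.220, θ₂=-0.023, ω₂=0.121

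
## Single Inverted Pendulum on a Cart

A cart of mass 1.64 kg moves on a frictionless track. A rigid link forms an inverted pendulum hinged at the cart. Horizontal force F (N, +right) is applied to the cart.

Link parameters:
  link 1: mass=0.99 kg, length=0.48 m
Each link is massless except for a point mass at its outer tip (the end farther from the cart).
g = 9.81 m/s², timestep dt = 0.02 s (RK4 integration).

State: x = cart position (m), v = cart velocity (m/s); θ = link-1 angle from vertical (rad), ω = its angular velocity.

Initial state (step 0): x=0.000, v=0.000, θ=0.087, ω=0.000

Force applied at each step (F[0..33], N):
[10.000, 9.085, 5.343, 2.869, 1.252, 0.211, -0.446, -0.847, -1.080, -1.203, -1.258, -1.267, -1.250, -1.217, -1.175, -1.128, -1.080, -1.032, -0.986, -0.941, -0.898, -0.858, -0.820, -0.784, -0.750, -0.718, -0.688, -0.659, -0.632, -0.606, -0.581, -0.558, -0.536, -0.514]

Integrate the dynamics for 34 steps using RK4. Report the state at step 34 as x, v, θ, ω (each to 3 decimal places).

apply F[0]=+10.000 → step 1: x=0.001, v=0.111, θ=0.085, ω=-0.196
apply F[1]=+9.085 → step 2: x=0.004, v=0.212, θ=0.079, ω=-0.371
apply F[2]=+5.343 → step 3: x=0.009, v=0.268, θ=0.071, ω=-0.457
apply F[3]=+2.869 → step 4: x=0.015, v=0.295, θ=0.062, ω=-0.486
apply F[4]=+1.252 → step 5: x=0.021, v=0.304, θ=0.052, ω=-0.481
apply F[5]=+0.211 → step 6: x=0.027, v=0.301, θ=0.043, ω=-0.455
apply F[6]=-0.446 → step 7: x=0.033, v=0.291, θ=0.034, ω=-0.419
apply F[7]=-0.847 → step 8: x=0.038, v=0.277, θ=0.026, ω=-0.378
apply F[8]=-1.080 → step 9: x=0.044, v=0.261, θ=0.019, ω=-0.336
apply F[9]=-1.203 → step 10: x=0.049, v=0.245, θ=0.013, ω=-0.295
apply F[10]=-1.258 → step 11: x=0.054, v=0.228, θ=0.007, ω=-0.257
apply F[11]=-1.267 → step 12: x=0.058, v=0.212, θ=0.002, ω=-0.222
apply F[12]=-1.250 → step 13: x=0.062, v=0.197, θ=-0.002, ω=-0.190
apply F[13]=-1.217 → step 14: x=0.066, v=0.183, θ=-0.005, ω=-0.162
apply F[14]=-1.175 → step 15: x=0.069, v=0.169, θ=-0.008, ω=-0.136
apply F[15]=-1.128 → step 16: x=0.073, v=0.157, θ=-0.011, ω=-0.114
apply F[16]=-1.080 → step 17: x=0.076, v=0.145, θ=-0.013, ω=-0.094
apply F[17]=-1.032 → step 18: x=0.078, v=0.134, θ=-0.015, ω=-0.077
apply F[18]=-0.986 → step 19: x=0.081, v=0.124, θ=-0.016, ω=-0.062
apply F[19]=-0.941 → step 20: x=0.083, v=0.114, θ=-0.017, ω=-0.049
apply F[20]=-0.898 → step 21: x=0.086, v=0.105, θ=-0.018, ω=-0.038
apply F[21]=-0.858 → step 22: x=0.088, v=0.097, θ=-0.019, ω=-0.028
apply F[22]=-0.820 → step 23: x=0.090, v=0.089, θ=-0.019, ω=-0.020
apply F[23]=-0.784 → step 24: x=0.091, v=0.082, θ=-0.019, ω=-0.013
apply F[24]=-0.750 → step 25: x=0.093, v=0.075, θ=-0.020, ω=-0.006
apply F[25]=-0.718 → step 26: x=0.094, v=0.069, θ=-0.020, ω=-0.001
apply F[26]=-0.688 → step 27: x=0.096, v=0.063, θ=-0.020, ω=0.003
apply F[27]=-0.659 → step 28: x=0.097, v=0.057, θ=-0.020, ω=0.007
apply F[28]=-0.632 → step 29: x=0.098, v=0.052, θ=-0.019, ω=0.011
apply F[29]=-0.606 → step 30: x=0.099, v=0.047, θ=-0.019, ω=0.013
apply F[30]=-0.581 → step 31: x=0.100, v=0.042, θ=-0.019, ω=0.016
apply F[31]=-0.558 → step 32: x=0.100, v=0.037, θ=-0.019, ω=0.017
apply F[32]=-0.536 → step 33: x=0.101, v=0.033, θ=-0.018, ω=0.019
apply F[33]=-0.514 → step 34: x=0.102, v=0.029, θ=-0.018, ω=0.020

Answer: x=0.102, v=0.029, θ=-0.018, ω=0.020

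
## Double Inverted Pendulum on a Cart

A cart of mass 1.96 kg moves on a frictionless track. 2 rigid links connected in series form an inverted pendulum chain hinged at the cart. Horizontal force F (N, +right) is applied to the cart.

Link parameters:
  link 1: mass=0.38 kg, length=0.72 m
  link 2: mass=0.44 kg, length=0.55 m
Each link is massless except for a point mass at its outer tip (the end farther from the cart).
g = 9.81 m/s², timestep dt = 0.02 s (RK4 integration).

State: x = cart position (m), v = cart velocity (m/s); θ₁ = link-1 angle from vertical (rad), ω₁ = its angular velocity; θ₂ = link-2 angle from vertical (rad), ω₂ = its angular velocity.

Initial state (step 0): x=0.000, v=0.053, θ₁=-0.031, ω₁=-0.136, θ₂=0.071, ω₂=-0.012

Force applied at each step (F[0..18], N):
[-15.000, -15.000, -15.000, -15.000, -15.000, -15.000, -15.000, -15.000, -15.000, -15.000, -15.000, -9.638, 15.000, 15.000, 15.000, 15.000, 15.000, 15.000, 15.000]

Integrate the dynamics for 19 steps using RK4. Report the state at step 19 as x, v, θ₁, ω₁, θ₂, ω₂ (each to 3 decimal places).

apply F[0]=-15.000 → step 1: x=-0.000, v=-0.097, θ₁=-0.032, ω₁=0.032, θ₂=0.072, ω₂=0.068
apply F[1]=-15.000 → step 2: x=-0.004, v=-0.248, θ₁=-0.030, ω₁=0.199, θ₂=0.074, ω₂=0.148
apply F[2]=-15.000 → step 3: x=-0.010, v=-0.399, θ₁=-0.024, ω₁=0.369, θ₂=0.077, ω₂=0.227
apply F[3]=-15.000 → step 4: x=-0.020, v=-0.550, θ₁=-0.015, ω₁=0.543, θ₂=0.083, ω₂=0.303
apply F[4]=-15.000 → step 5: x=-0.032, v=-0.703, θ₁=-0.002, ω₁=0.724, θ₂=0.090, ω₂=0.373
apply F[5]=-15.000 → step 6: x=-0.048, v=-0.856, θ₁=0.014, ω₁=0.913, θ₂=0.098, ω₂=0.437
apply F[6]=-15.000 → step 7: x=-0.067, v=-1.011, θ₁=0.034, ω₁=1.112, θ₂=0.107, ω₂=0.490
apply F[7]=-15.000 → step 8: x=-0.088, v=-1.167, θ₁=0.059, ω₁=1.324, θ₂=0.117, ω₂=0.533
apply F[8]=-15.000 → step 9: x=-0.113, v=-1.325, θ₁=0.087, ω₁=1.550, θ₂=0.128, ω₂=0.563
apply F[9]=-15.000 → step 10: x=-0.141, v=-1.484, θ₁=0.121, ω₁=1.791, θ₂=0.140, ω₂=0.579
apply F[10]=-15.000 → step 11: x=-0.173, v=-1.644, θ₁=0.159, ω₁=2.048, θ₂=0.151, ω₂=0.582
apply F[11]=-9.638 → step 12: x=-0.207, v=-1.750, θ₁=0.202, ω₁=2.246, θ₂=0.163, ω₂=0.573
apply F[12]=+15.000 → step 13: x=-0.240, v=-1.611, θ₁=0.246, ω₁=2.131, θ₂=0.174, ω₂=0.540
apply F[13]=+15.000 → step 14: x=-0.271, v=-1.475, θ₁=0.287, ω₁=2.044, θ₂=0.184, ω₂=0.485
apply F[14]=+15.000 → step 15: x=-0.299, v=-1.343, θ₁=0.328, ω₁=1.982, θ₂=0.193, ω₂=0.409
apply F[15]=+15.000 → step 16: x=-0.325, v=-1.214, θ₁=0.367, ω₁=1.946, θ₂=0.201, ω₂=0.310
apply F[16]=+15.000 → step 17: x=-0.348, v=-1.087, θ₁=0.406, ω₁=1.935, θ₂=0.206, ω₂=0.190
apply F[17]=+15.000 → step 18: x=-0.368, v=-0.963, θ₁=0.444, ω₁=1.946, θ₂=0.208, ω₂=0.048
apply F[18]=+15.000 → step 19: x=-0.386, v=-0.841, θ₁=0.484, ω₁=1.980, θ₂=0.207, ω₂=-0.114

Answer: x=-0.386, v=-0.841, θ₁=0.484, ω₁=1.980, θ₂=0.207, ω₂=-0.114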